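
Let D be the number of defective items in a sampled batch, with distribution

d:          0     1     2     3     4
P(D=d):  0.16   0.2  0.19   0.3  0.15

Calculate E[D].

2.08

E[D] = Σ d·P(D=d)
 = 0·0.16 + 1·0.2 + 2·0.19 + 3·0.3 + 4·0.15
 = 0 + 0.2 + 0.38 + 0.9 + 0.6
 = 2.08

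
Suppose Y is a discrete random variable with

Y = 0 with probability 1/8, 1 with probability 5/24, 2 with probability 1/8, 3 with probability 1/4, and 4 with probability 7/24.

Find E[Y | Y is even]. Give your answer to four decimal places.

2.6154

P(Y is even) = 1/8 + 1/8 + 7/24 = 13/24.
E[Y | Y is even] = [0·1/8 + 2·1/8 + 4·7/24] / (13/24)
 = 17/12 / (13/24)
 = 34/13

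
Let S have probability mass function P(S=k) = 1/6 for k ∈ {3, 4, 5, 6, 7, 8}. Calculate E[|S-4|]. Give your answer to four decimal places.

1.8333

E[|S-4|] = Σ |s-4|·P(S=s)
 = 1·1/6 + 0·1/6 + 1·1/6 + 2·1/6 + 3·1/6 + 4·1/6
 = 1/6 + 0 + 1/6 + 1/3 + 1/2 + 2/3
 = 11/6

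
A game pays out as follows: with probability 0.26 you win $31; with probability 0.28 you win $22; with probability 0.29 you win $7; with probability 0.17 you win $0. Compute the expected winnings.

16.25

E[payout] = 31·0.26 + 22·0.28 + 7·0.29 + 0·0.17
 = 8.06 + 6.16 + 2.03 + 0
 = 16.25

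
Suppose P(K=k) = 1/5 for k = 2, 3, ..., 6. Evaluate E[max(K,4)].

E[max(K,4)] = Σ max(k,4)·P(K=k)
 = 4·1/5 + 4·1/5 + 4·1/5 + 5·1/5 + 6·1/5
 = 4/5 + 4/5 + 4/5 + 1 + 6/5
 = 23/5

4.6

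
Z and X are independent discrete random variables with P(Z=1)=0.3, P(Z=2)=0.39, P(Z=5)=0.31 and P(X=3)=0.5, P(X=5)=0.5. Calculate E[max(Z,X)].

E[max(Z,X)] = Σ_z Σ_x max(z,x) · P(Z=z)P(X=x)
 = 3·0.15 + 5·0.15 + 3·0.195 + 5·0.195 + 5·0.155 + 5·0.155
 = 0.45 + 0.75 + 0.585 + 0.975 + 0.775 + 0.775
 = 4.31

4.31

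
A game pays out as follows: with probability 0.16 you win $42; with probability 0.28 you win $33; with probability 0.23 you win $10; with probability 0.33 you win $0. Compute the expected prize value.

18.26

E[payout] = 42·0.16 + 33·0.28 + 10·0.23 + 0·0.33
 = 6.72 + 9.24 + 2.3 + 0
 = 18.26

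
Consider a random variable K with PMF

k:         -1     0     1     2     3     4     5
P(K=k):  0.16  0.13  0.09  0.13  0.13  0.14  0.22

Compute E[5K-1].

E[5K-1] = Σ (5k-1)·P(K=k)
 = (-6)·0.16 + (-1)·0.13 + 4·0.09 + 9·0.13 + 14·0.13 + 19·0.14 + 24·0.22
 = (-0.96) + (-0.13) + 0.36 + 1.17 + 1.82 + 2.66 + 5.28
 = 10.2

10.2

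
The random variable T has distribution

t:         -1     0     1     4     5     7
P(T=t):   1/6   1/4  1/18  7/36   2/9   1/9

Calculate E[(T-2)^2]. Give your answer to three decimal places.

E[(T-2)^2] = Σ (t-2)^2·P(T=t)
 = 9·1/6 + 4·1/4 + 1·1/18 + 4·7/36 + 9·2/9 + 25·1/9
 = 3/2 + 1 + 1/18 + 7/9 + 2 + 25/9
 = 73/9

8.111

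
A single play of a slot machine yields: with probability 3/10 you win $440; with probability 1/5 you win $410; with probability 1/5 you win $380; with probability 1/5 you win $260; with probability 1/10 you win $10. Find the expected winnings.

343

E[payout] = 440·3/10 + 410·1/5 + 380·1/5 + 260·1/5 + 10·1/10
 = 132 + 82 + 76 + 52 + 1
 = 343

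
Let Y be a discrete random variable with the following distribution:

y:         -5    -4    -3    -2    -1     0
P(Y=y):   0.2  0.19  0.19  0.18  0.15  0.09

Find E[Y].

E[Y] = Σ y·P(Y=y)
 = (-5)·0.2 + (-4)·0.19 + (-3)·0.19 + (-2)·0.18 + (-1)·0.15 + 0·0.09
 = (-1) + (-0.76) + (-0.57) + (-0.36) + (-0.15) + 0
 = -2.84

-2.84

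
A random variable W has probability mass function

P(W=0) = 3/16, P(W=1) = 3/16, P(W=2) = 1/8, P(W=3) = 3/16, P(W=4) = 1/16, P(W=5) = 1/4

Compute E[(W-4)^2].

5.625

E[(W-4)^2] = Σ (w-4)^2·P(W=w)
 = 16·3/16 + 9·3/16 + 4·1/8 + 1·3/16 + 0·1/16 + 1·1/4
 = 3 + 27/16 + 1/2 + 3/16 + 0 + 1/4
 = 45/8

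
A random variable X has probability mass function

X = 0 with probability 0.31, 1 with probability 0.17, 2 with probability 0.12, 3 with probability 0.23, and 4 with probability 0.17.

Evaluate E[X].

1.78

E[X] = Σ x·P(X=x)
 = 0·0.31 + 1·0.17 + 2·0.12 + 3·0.23 + 4·0.17
 = 0 + 0.17 + 0.24 + 0.69 + 0.68
 = 1.78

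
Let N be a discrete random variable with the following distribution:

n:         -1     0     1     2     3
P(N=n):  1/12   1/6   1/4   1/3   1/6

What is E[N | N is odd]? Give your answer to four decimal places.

1.3333

P(N is odd) = 1/12 + 1/4 + 1/6 = 1/2.
E[N | N is odd] = [(-1)·1/12 + 1·1/4 + 3·1/6] / (1/2)
 = 2/3 / (1/2)
 = 4/3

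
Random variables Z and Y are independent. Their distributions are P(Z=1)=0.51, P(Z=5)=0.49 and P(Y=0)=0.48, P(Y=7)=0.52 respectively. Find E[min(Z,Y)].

1.5392

E[min(Z,Y)] = Σ_z Σ_y min(z,y) · P(Z=z)P(Y=y)
 = 0·0.2448 + 1·0.2652 + 0·0.2352 + 5·0.2548
 = 0 + 0.2652 + 0 + 1.274
 = 1.5392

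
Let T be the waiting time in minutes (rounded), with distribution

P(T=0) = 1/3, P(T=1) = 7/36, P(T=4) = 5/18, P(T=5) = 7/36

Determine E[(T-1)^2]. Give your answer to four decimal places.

5.9444

E[(T-1)^2] = Σ (t-1)^2·P(T=t)
 = 1·1/3 + 0·7/36 + 9·5/18 + 16·7/36
 = 1/3 + 0 + 5/2 + 28/9
 = 107/18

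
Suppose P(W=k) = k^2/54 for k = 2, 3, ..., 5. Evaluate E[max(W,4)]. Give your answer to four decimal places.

4.4630

E[max(W,4)] = Σ max(w,4)·P(W=w)
 = 4·2/27 + 4·1/6 + 4·8/27 + 5·25/54
 = 8/27 + 2/3 + 32/27 + 125/54
 = 241/54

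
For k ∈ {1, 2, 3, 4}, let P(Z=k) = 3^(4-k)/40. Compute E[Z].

E[Z] = Σ z·P(Z=z)
 = 1·27/40 + 2·9/40 + 3·3/40 + 4·1/40
 = 27/40 + 9/20 + 9/40 + 1/10
 = 29/20

1.45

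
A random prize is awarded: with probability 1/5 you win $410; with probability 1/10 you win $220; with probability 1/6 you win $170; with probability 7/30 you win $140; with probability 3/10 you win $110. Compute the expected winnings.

198

E[payout] = 410·1/5 + 220·1/10 + 170·1/6 + 140·7/30 + 110·3/10
 = 82 + 22 + 85/3 + 98/3 + 33
 = 198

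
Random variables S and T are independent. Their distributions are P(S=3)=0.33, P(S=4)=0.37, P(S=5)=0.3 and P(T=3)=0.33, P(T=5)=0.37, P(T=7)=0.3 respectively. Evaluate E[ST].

19.6118

E[ST] = Σ_s Σ_t st · P(S=s)P(T=t)
 = 9·0.1089 + 15·0.1221 + 21·0.099 + 12·0.1221 + 20·0.1369 + 28·0.111 + 15·0.099 + 25·0.111 + 35·0.09
 = 0.9801 + 1.8315 + 2.079 + 1.4652 + 2.738 + 3.108 + 1.485 + 2.775 + 3.15
 = 19.6118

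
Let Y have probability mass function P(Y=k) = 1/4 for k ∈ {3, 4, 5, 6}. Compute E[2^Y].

E[2^Y] = Σ 2^y·P(Y=y)
 = 8·1/4 + 16·1/4 + 32·1/4 + 64·1/4
 = 2 + 4 + 8 + 16
 = 30

30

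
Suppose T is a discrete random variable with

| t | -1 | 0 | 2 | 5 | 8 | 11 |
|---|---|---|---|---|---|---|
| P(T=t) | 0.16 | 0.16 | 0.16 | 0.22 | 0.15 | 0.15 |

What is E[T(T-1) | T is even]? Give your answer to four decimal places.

P(T is even) = 0.16 + 0.16 + 0.15 = 0.47.
E[T(T-1) | T is even] = [0·0.16 + 2·0.16 + 56·0.15] / 0.47
 = 8.72 / 0.47
 = 872/47

18.5532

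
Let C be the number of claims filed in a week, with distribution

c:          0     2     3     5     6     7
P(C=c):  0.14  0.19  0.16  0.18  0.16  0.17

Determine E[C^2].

E[C^2] = Σ c^2·P(C=c)
 = 0·0.14 + 4·0.19 + 9·0.16 + 25·0.18 + 36·0.16 + 49·0.17
 = 0 + 0.76 + 1.44 + 4.5 + 5.76 + 8.33
 = 20.79

20.79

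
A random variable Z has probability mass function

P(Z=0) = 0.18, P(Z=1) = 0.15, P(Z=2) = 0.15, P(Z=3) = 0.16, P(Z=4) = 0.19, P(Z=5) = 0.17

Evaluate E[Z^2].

9.48

E[Z^2] = Σ z^2·P(Z=z)
 = 0·0.18 + 1·0.15 + 4·0.15 + 9·0.16 + 16·0.19 + 25·0.17
 = 0 + 0.15 + 0.6 + 1.44 + 3.04 + 4.25
 = 9.48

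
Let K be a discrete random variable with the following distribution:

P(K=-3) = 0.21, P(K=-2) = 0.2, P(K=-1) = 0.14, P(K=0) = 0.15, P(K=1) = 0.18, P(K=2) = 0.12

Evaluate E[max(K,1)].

E[max(K,1)] = Σ max(k,1)·P(K=k)
 = 1·0.21 + 1·0.2 + 1·0.14 + 1·0.15 + 1·0.18 + 2·0.12
 = 0.21 + 0.2 + 0.14 + 0.15 + 0.18 + 0.24
 = 1.12

1.12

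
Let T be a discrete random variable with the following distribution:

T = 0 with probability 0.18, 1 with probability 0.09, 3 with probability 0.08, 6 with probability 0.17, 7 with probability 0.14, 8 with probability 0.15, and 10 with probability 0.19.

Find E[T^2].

E[T^2] = Σ t^2·P(T=t)
 = 0·0.18 + 1·0.09 + 9·0.08 + 36·0.17 + 49·0.14 + 64·0.15 + 100·0.19
 = 0 + 0.09 + 0.72 + 6.12 + 6.86 + 9.6 + 19
 = 42.39

42.39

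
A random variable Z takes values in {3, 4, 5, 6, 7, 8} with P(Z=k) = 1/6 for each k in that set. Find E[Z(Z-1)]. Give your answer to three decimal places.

E[Z(Z-1)] = Σ z(z-1)·P(Z=z)
 = 6·1/6 + 12·1/6 + 20·1/6 + 30·1/6 + 42·1/6 + 56·1/6
 = 1 + 2 + 10/3 + 5 + 7 + 28/3
 = 83/3

27.667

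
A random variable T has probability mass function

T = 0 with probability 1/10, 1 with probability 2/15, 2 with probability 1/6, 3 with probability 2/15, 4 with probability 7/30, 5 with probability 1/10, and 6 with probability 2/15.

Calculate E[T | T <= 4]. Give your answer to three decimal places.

2.348

P(T <= 4) = 1/10 + 2/15 + 1/6 + 2/15 + 7/30 = 23/30.
E[T | T <= 4] = [0·1/10 + 1·2/15 + 2·1/6 + 3·2/15 + 4·7/30] / (23/30)
 = 9/5 / (23/30)
 = 54/23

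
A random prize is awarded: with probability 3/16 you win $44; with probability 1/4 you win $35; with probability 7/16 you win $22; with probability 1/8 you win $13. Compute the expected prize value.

28.25

E[payout] = 44·3/16 + 35·1/4 + 22·7/16 + 13·1/8
 = 33/4 + 35/4 + 77/8 + 13/8
 = 113/4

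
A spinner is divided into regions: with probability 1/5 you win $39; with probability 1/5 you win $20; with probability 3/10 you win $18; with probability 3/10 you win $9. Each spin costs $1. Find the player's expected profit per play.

E[payout] = 39·1/5 + 20·1/5 + 18·3/10 + 9·3/10
 = 39/5 + 4 + 27/5 + 27/10
 = 199/10
Net = 199/10 - 1 = 189/10

18.9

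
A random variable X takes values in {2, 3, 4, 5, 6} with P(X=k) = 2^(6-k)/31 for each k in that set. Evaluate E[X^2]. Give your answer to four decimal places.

E[X^2] = Σ x^2·P(X=x)
 = 4·16/31 + 9·8/31 + 16·4/31 + 25·2/31 + 36·1/31
 = 64/31 + 72/31 + 64/31 + 50/31 + 36/31
 = 286/31

9.2258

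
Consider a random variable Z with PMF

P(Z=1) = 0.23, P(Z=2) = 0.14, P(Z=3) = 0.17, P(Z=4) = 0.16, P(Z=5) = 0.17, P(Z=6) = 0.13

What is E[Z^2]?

E[Z^2] = Σ z^2·P(Z=z)
 = 1·0.23 + 4·0.14 + 9·0.17 + 16·0.16 + 25·0.17 + 36·0.13
 = 0.23 + 0.56 + 1.53 + 2.56 + 4.25 + 4.68
 = 13.81

13.81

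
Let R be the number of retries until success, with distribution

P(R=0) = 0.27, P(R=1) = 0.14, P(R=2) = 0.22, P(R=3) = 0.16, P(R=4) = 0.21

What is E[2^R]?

E[2^R] = Σ 2^r·P(R=r)
 = 1·0.27 + 2·0.14 + 4·0.22 + 8·0.16 + 16·0.21
 = 0.27 + 0.28 + 0.88 + 1.28 + 3.36
 = 6.07

6.07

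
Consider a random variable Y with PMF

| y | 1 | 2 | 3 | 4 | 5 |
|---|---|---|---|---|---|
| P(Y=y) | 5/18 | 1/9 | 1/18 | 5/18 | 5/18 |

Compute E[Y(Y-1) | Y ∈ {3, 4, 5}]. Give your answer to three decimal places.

15.091

P(Y ∈ {3, 4, 5}) = 1/18 + 5/18 + 5/18 = 11/18.
E[Y(Y-1) | Y ∈ {3, 4, 5}] = [6·1/18 + 12·5/18 + 20·5/18] / (11/18)
 = 83/9 / (11/18)
 = 166/11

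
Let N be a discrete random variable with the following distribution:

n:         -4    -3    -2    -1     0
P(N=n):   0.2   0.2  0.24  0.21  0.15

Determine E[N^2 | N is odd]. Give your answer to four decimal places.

P(N is odd) = 0.2 + 0.21 = 0.41.
E[N^2 | N is odd] = [9·0.2 + 1·0.21] / 0.41
 = 2.01 / 0.41
 = 201/41

4.9024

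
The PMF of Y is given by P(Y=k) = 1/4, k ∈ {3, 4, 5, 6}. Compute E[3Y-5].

8.5

E[3Y-5] = Σ (3y-5)·P(Y=y)
 = 4·1/4 + 7·1/4 + 10·1/4 + 13·1/4
 = 1 + 7/4 + 5/2 + 13/4
 = 17/2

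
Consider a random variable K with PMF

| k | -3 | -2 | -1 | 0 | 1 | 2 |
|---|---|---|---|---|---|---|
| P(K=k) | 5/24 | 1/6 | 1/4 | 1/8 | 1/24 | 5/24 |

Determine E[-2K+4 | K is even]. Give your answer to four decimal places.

3.6667

P(K is even) = 1/6 + 1/8 + 5/24 = 1/2.
E[-2K+4 | K is even] = [8·1/6 + 4·1/8 + 0·5/24] / (1/2)
 = 11/6 / (1/2)
 = 11/3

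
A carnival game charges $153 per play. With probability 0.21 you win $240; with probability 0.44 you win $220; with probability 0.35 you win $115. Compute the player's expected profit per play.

34.45

E[payout] = 240·0.21 + 220·0.44 + 115·0.35
 = 50.4 + 96.8 + 40.25
 = 187.45
Net = 187.45 - 153 = 34.45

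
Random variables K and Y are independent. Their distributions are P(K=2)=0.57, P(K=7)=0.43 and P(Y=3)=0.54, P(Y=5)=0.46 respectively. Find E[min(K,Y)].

2.8256

E[min(K,Y)] = Σ_k Σ_y min(k,y) · P(K=k)P(Y=y)
 = 2·0.3078 + 2·0.2622 + 3·0.2322 + 5·0.1978
 = 0.6156 + 0.5244 + 0.6966 + 0.989
 = 2.8256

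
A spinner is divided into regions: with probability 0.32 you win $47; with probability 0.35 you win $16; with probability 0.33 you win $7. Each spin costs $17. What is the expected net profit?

5.95

E[payout] = 47·0.32 + 16·0.35 + 7·0.33
 = 15.04 + 5.6 + 2.31
 = 22.95
Net = 22.95 - 17 = 5.95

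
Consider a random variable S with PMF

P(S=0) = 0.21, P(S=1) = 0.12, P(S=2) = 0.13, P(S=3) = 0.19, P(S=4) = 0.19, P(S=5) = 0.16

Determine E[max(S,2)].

3.05

E[max(S,2)] = Σ max(s,2)·P(S=s)
 = 2·0.21 + 2·0.12 + 2·0.13 + 3·0.19 + 4·0.19 + 5·0.16
 = 0.42 + 0.24 + 0.26 + 0.57 + 0.76 + 0.8
 = 3.05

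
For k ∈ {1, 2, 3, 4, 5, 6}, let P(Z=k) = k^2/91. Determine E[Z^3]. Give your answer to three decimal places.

134.077

E[Z^3] = Σ z^3·P(Z=z)
 = 1·1/91 + 8·4/91 + 27·9/91 + 64·16/91 + 125·25/91 + 216·36/91
 = 1/91 + 32/91 + 243/91 + 1024/91 + 3125/91 + 7776/91
 = 1743/13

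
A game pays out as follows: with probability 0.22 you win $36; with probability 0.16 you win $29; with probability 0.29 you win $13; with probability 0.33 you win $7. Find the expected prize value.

E[payout] = 36·0.22 + 29·0.16 + 13·0.29 + 7·0.33
 = 7.92 + 4.64 + 3.77 + 2.31
 = 18.64

18.64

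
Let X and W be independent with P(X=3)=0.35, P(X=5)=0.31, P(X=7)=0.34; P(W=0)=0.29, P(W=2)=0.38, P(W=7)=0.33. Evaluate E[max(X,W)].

E[max(X,W)] = Σ_x Σ_w max(x,w) · P(X=x)P(W=w)
 = 3·0.1015 + 3·0.133 + 7·0.1155 + 5·0.0899 + 5·0.1178 + 7·0.1023 + 7·0.0986 + 7·0.1292 + 7·0.1122
 = 0.3045 + 0.399 + 0.8085 + 0.4495 + 0.589 + 0.7161 + 0.6902 + 0.9044 + 0.7854
 = 5.6466

5.6466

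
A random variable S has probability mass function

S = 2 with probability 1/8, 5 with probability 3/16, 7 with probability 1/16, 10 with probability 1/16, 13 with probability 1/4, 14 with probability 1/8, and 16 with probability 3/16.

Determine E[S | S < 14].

8

P(S < 14) = 1/8 + 3/16 + 1/16 + 1/16 + 1/4 = 11/16.
E[S | S < 14] = [2·1/8 + 5·3/16 + 7·1/16 + 10·1/16 + 13·1/4] / (11/16)
 = 11/2 / (11/16)
 = 8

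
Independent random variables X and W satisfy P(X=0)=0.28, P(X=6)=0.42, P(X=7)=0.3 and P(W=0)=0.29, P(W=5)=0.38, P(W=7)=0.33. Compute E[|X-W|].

E[|X-W|] = Σ_x Σ_w |x-w| · P(X=x)P(W=w)
 = 0·0.0812 + 5·0.1064 + 7·0.0924 + 6·0.1218 + 1·0.1596 + 1·0.1386 + 7·0.087 + 2·0.114 + 0·0.099
 = 0 + 0.532 + 0.6468 + 0.7308 + 0.1596 + 0.1386 + 0.609 + 0.228 + 0
 = 3.0448

3.0448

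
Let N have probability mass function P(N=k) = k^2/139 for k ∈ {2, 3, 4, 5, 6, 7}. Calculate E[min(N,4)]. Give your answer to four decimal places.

3.8777

E[min(N,4)] = Σ min(n,4)·P(N=n)
 = 2·4/139 + 3·9/139 + 4·16/139 + 4·25/139 + 4·36/139 + 4·49/139
 = 8/139 + 27/139 + 64/139 + 100/139 + 144/139 + 196/139
 = 539/139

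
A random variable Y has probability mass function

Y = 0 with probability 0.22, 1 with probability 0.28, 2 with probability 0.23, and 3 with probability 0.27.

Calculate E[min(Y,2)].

E[min(Y,2)] = Σ min(y,2)·P(Y=y)
 = 0·0.22 + 1·0.28 + 2·0.23 + 2·0.27
 = 0 + 0.28 + 0.46 + 0.54
 = 1.28

1.28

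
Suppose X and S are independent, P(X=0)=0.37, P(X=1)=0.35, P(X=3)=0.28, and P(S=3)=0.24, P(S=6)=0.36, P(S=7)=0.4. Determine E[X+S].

E[X+S] = Σ_x Σ_s (x+s) · P(X=x)P(S=s)
 = 3·0.0888 + 6·0.1332 + 7·0.148 + 4·0.084 + 7·0.126 + 8·0.14 + 6·0.0672 + 9·0.1008 + 10·0.112
 = 0.2664 + 0.7992 + 1.036 + 0.336 + 0.882 + 1.12 + 0.4032 + 0.9072 + 1.12
 = 6.87

6.87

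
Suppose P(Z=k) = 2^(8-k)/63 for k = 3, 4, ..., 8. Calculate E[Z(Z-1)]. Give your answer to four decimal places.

E[Z(Z-1)] = Σ z(z-1)·P(Z=z)
 = 6·32/63 + 12·16/63 + 20·8/63 + 30·4/63 + 42·2/63 + 56·1/63
 = 64/21 + 64/21 + 160/63 + 40/21 + 4/3 + 8/9
 = 268/21

12.7619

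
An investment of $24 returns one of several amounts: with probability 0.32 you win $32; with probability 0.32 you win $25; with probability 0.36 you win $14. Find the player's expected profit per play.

E[payout] = 32·0.32 + 25·0.32 + 14·0.36
 = 10.24 + 8 + 5.04
 = 23.28
Net = 23.28 - 24 = -0.72

-0.72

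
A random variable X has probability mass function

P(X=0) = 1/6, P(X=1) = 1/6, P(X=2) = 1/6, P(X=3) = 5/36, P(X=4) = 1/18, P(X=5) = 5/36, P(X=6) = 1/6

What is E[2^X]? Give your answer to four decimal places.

E[2^X] = Σ 2^x·P(X=x)
 = 1·1/6 + 2·1/6 + 4·1/6 + 8·5/36 + 16·1/18 + 32·5/36 + 64·1/6
 = 1/6 + 1/3 + 2/3 + 10/9 + 8/9 + 40/9 + 32/3
 = 329/18

18.2778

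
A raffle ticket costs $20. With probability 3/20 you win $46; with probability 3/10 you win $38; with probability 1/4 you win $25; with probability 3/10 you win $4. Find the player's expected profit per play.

E[payout] = 46·3/20 + 38·3/10 + 25·1/4 + 4·3/10
 = 69/10 + 57/5 + 25/4 + 6/5
 = 103/4
Net = 103/4 - 20 = 23/4

5.75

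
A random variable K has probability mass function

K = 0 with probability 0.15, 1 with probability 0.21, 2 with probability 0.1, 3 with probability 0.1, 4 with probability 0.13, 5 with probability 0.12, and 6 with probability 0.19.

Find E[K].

2.97

E[K] = Σ k·P(K=k)
 = 0·0.15 + 1·0.21 + 2·0.1 + 3·0.1 + 4·0.13 + 5·0.12 + 6·0.19
 = 0 + 0.21 + 0.2 + 0.3 + 0.52 + 0.6 + 1.14
 = 2.97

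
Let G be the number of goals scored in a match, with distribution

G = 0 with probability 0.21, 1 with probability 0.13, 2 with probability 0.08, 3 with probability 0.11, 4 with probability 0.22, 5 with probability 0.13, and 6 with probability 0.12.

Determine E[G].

E[G] = Σ g·P(G=g)
 = 0·0.21 + 1·0.13 + 2·0.08 + 3·0.11 + 4·0.22 + 5·0.13 + 6·0.12
 = 0 + 0.13 + 0.16 + 0.33 + 0.88 + 0.65 + 0.72
 = 2.87

2.87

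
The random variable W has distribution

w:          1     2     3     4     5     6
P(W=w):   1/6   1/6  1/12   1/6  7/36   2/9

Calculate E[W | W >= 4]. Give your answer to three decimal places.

5.095

P(W >= 4) = 1/6 + 7/36 + 2/9 = 7/12.
E[W | W >= 4] = [4·1/6 + 5·7/36 + 6·2/9] / (7/12)
 = 107/36 / (7/12)
 = 107/21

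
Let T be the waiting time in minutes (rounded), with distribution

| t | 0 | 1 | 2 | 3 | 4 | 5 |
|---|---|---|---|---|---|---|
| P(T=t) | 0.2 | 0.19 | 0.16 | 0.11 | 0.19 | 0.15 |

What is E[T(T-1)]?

6.26

E[T(T-1)] = Σ t(t-1)·P(T=t)
 = 0·0.2 + 0·0.19 + 2·0.16 + 6·0.11 + 12·0.19 + 20·0.15
 = 0 + 0 + 0.32 + 0.66 + 2.28 + 3
 = 6.26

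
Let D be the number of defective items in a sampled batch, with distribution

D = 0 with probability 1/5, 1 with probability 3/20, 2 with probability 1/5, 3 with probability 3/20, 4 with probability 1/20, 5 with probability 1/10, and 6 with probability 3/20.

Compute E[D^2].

E[D^2] = Σ d^2·P(D=d)
 = 0·1/5 + 1·3/20 + 4·1/5 + 9·3/20 + 16·1/20 + 25·1/10 + 36·3/20
 = 0 + 3/20 + 4/5 + 27/20 + 4/5 + 5/2 + 27/5
 = 11

11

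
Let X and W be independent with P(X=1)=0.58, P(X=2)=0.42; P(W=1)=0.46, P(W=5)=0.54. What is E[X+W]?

E[X+W] = Σ_x Σ_w (x+w) · P(X=x)P(W=w)
 = 2·0.2668 + 6·0.3132 + 3·0.1932 + 7·0.2268
 = 0.5336 + 1.8792 + 0.5796 + 1.5876
 = 4.58

4.58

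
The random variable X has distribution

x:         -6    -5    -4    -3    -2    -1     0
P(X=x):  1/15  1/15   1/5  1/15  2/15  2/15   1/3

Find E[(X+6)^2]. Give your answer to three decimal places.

18.933

E[(X+6)^2] = Σ (x+6)^2·P(X=x)
 = 0·1/15 + 1·1/15 + 4·1/5 + 9·1/15 + 16·2/15 + 25·2/15 + 36·1/3
 = 0 + 1/15 + 4/5 + 3/5 + 32/15 + 10/3 + 12
 = 284/15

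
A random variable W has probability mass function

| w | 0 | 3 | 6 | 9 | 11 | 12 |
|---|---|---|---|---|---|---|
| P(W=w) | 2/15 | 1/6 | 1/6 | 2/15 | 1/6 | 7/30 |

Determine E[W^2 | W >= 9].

121.0625

P(W >= 9) = 2/15 + 1/6 + 7/30 = 8/15.
E[W^2 | W >= 9] = [81·2/15 + 121·1/6 + 144·7/30] / (8/15)
 = 1937/30 / (8/15)
 = 1937/16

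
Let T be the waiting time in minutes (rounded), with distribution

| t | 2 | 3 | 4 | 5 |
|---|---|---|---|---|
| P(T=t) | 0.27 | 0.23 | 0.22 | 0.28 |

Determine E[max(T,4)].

4.28

E[max(T,4)] = Σ max(t,4)·P(T=t)
 = 4·0.27 + 4·0.23 + 4·0.22 + 5·0.28
 = 1.08 + 0.92 + 0.88 + 1.4
 = 4.28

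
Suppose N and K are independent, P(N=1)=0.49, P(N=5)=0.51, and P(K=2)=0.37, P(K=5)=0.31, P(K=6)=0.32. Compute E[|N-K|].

E[|N-K|] = Σ_n Σ_k |n-k| · P(N=n)P(K=k)
 = 1·0.1813 + 4·0.1519 + 5·0.1568 + 3·0.1887 + 0·0.1581 + 1·0.1632
 = 0.1813 + 0.6076 + 0.784 + 0.5661 + 0 + 0.1632
 = 2.3022

2.3022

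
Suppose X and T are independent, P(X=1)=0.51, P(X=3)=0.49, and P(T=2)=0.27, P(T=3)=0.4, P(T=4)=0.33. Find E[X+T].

E[X+T] = Σ_x Σ_t (x+t) · P(X=x)P(T=t)
 = 3·0.1377 + 4·0.204 + 5·0.1683 + 5·0.1323 + 6·0.196 + 7·0.1617
 = 0.4131 + 0.816 + 0.8415 + 0.6615 + 1.176 + 1.1319
 = 5.04

5.04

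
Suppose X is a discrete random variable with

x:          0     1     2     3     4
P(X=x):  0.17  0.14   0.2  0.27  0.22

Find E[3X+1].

E[3X+1] = Σ (3x+1)·P(X=x)
 = 1·0.17 + 4·0.14 + 7·0.2 + 10·0.27 + 13·0.22
 = 0.17 + 0.56 + 1.4 + 2.7 + 2.86
 = 7.69

7.69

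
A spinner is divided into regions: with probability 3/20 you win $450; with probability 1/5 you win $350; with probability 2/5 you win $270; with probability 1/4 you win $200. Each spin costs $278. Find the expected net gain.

17.5

E[payout] = 450·3/20 + 350·1/5 + 270·2/5 + 200·1/4
 = 135/2 + 70 + 108 + 50
 = 591/2
Net = 591/2 - 278 = 35/2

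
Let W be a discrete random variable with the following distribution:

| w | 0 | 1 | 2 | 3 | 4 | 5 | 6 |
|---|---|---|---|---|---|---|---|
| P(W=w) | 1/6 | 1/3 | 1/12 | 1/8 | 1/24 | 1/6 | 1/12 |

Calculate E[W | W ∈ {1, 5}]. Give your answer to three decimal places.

P(W ∈ {1, 5}) = 1/3 + 1/6 = 1/2.
E[W | W ∈ {1, 5}] = [1·1/3 + 5·1/6] / (1/2)
 = 7/6 / (1/2)
 = 7/3

2.333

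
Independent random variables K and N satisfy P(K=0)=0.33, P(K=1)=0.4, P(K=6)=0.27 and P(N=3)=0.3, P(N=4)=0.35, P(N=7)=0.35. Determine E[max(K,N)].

E[max(K,N)] = Σ_k Σ_n max(k,n) · P(K=k)P(N=n)
 = 3·0.099 + 4·0.1155 + 7·0.1155 + 3·0.12 + 4·0.14 + 7·0.14 + 6·0.081 + 6·0.0945 + 7·0.0945
 = 0.297 + 0.462 + 0.8085 + 0.36 + 0.56 + 0.98 + 0.486 + 0.567 + 0.6615
 = 5.182

5.182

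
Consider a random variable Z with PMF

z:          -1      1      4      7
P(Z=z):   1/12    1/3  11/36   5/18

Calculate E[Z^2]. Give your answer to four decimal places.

18.9167

E[Z^2] = Σ z^2·P(Z=z)
 = 1·1/12 + 1·1/3 + 16·11/36 + 49·5/18
 = 1/12 + 1/3 + 44/9 + 245/18
 = 227/12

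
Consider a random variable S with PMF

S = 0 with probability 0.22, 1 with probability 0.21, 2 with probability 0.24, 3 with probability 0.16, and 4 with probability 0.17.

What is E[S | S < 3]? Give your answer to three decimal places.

1.030

P(S < 3) = 0.22 + 0.21 + 0.24 = 0.67.
E[S | S < 3] = [0·0.22 + 1·0.21 + 2·0.24] / 0.67
 = 0.69 / 0.67
 = 69/67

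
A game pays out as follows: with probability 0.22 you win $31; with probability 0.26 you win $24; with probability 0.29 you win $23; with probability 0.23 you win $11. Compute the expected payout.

E[payout] = 31·0.22 + 24·0.26 + 23·0.29 + 11·0.23
 = 6.82 + 6.24 + 6.67 + 2.53
 = 22.26

22.26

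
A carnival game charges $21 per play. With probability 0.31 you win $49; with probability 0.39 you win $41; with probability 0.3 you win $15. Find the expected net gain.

14.68

E[payout] = 49·0.31 + 41·0.39 + 15·0.3
 = 15.19 + 15.99 + 4.5
 = 35.68
Net = 35.68 - 21 = 14.68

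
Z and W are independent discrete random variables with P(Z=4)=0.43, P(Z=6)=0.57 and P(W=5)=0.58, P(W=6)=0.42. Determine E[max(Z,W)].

E[max(Z,W)] = Σ_z Σ_w max(z,w) · P(Z=z)P(W=w)
 = 5·0.2494 + 6·0.1806 + 6·0.3306 + 6·0.2394
 = 1.247 + 1.0836 + 1.9836 + 1.4364
 = 5.7506

5.7506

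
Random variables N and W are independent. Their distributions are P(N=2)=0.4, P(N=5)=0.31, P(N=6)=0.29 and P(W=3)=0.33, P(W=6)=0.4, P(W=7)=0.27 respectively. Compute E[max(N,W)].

5.7717

E[max(N,W)] = Σ_n Σ_w max(n,w) · P(N=n)P(W=w)
 = 3·0.132 + 6·0.16 + 7·0.108 + 5·0.1023 + 6·0.124 + 7·0.0837 + 6·0.0957 + 6·0.116 + 7·0.0783
 = 0.396 + 0.96 + 0.756 + 0.5115 + 0.744 + 0.5859 + 0.5742 + 0.696 + 0.5481
 = 5.7717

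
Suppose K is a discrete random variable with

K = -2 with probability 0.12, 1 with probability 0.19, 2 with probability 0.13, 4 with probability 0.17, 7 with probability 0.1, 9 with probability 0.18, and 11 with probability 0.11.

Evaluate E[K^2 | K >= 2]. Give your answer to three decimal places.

P(K >= 2) = 0.13 + 0.17 + 0.1 + 0.18 + 0.11 = 0.69.
E[K^2 | K >= 2] = [4·0.13 + 16·0.17 + 49·0.1 + 81·0.18 + 121·0.11] / 0.69
 = 36.03 / 0.69
 = 1201/23

52.217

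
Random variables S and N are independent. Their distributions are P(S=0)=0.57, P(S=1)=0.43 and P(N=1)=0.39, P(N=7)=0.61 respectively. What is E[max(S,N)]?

E[max(S,N)] = Σ_s Σ_n max(s,n) · P(S=s)P(N=n)
 = 1·0.2223 + 7·0.3477 + 1·0.1677 + 7·0.2623
 = 0.2223 + 2.4339 + 0.1677 + 1.8361
 = 4.66

4.66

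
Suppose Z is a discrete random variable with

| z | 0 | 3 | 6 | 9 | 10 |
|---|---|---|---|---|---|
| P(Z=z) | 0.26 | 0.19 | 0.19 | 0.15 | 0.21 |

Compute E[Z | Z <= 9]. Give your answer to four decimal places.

3.8734

P(Z <= 9) = 0.26 + 0.19 + 0.19 + 0.15 = 0.79.
E[Z | Z <= 9] = [0·0.26 + 3·0.19 + 6·0.19 + 9·0.15] / 0.79
 = 3.06 / 0.79
 = 306/79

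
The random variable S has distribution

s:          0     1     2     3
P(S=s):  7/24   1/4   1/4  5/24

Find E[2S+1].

E[2S+1] = Σ (2s+1)·P(S=s)
 = 1·7/24 + 3·1/4 + 5·1/4 + 7·5/24
 = 7/24 + 3/4 + 5/4 + 35/24
 = 15/4

3.75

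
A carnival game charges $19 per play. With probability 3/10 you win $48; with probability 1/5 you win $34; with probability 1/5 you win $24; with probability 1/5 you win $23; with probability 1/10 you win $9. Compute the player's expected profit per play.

12.5

E[payout] = 48·3/10 + 34·1/5 + 24·1/5 + 23·1/5 + 9·1/10
 = 72/5 + 34/5 + 24/5 + 23/5 + 9/10
 = 63/2
Net = 63/2 - 19 = 25/2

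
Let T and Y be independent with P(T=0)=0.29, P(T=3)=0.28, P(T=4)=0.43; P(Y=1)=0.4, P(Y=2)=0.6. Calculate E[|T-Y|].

E[|T-Y|] = Σ_t Σ_y |t-y| · P(T=t)P(Y=y)
 = 1·0.116 + 2·0.174 + 2·0.112 + 1·0.168 + 3·0.172 + 2·0.258
 = 0.116 + 0.348 + 0.224 + 0.168 + 0.516 + 0.516
 = 1.888

1.888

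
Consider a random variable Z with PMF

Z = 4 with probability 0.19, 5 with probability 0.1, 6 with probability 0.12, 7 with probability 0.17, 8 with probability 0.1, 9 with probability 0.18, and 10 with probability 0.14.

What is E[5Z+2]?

36.95

E[5Z+2] = Σ (5z+2)·P(Z=z)
 = 22·0.19 + 27·0.1 + 32·0.12 + 37·0.17 + 42·0.1 + 47·0.18 + 52·0.14
 = 4.18 + 2.7 + 3.84 + 6.29 + 4.2 + 8.46 + 7.28
 = 36.95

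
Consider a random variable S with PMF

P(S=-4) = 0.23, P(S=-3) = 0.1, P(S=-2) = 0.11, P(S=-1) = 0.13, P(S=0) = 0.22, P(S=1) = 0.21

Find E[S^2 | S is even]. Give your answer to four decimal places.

7.3571

P(S is even) = 0.23 + 0.11 + 0.22 = 0.56.
E[S^2 | S is even] = [16·0.23 + 4·0.11 + 0·0.22] / 0.56
 = 4.12 / 0.56
 = 103/14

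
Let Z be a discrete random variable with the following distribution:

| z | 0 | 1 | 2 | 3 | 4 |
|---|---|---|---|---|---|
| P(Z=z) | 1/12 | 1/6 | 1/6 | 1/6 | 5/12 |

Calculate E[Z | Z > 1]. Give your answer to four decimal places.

3.3333

P(Z > 1) = 1/6 + 1/6 + 5/12 = 3/4.
E[Z | Z > 1] = [2·1/6 + 3·1/6 + 4·5/12] / (3/4)
 = 5/2 / (3/4)
 = 10/3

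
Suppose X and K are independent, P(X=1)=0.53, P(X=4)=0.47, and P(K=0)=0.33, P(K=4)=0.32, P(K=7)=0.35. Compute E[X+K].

E[X+K] = Σ_x Σ_k (x+k) · P(X=x)P(K=k)
 = 1·0.1749 + 5·0.1696 + 8·0.1855 + 4·0.1551 + 8·0.1504 + 11·0.1645
 = 0.1749 + 0.848 + 1.484 + 0.6204 + 1.2032 + 1.8095
 = 6.14

6.14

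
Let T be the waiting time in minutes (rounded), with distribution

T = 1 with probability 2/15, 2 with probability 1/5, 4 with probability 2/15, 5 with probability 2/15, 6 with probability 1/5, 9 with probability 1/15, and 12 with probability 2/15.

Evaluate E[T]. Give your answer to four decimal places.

5.1333

E[T] = Σ t·P(T=t)
 = 1·2/15 + 2·1/5 + 4·2/15 + 5·2/15 + 6·1/5 + 9·1/15 + 12·2/15
 = 2/15 + 2/5 + 8/15 + 2/3 + 6/5 + 3/5 + 8/5
 = 77/15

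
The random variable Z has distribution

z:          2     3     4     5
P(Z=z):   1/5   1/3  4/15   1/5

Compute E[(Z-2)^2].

E[(Z-2)^2] = Σ (z-2)^2·P(Z=z)
 = 0·1/5 + 1·1/3 + 4·4/15 + 9·1/5
 = 0 + 1/3 + 16/15 + 9/5
 = 16/5

3.2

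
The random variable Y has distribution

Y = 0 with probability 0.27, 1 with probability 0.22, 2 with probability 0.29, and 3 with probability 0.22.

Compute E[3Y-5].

E[3Y-5] = Σ (3y-5)·P(Y=y)
 = (-5)·0.27 + (-2)·0.22 + 1·0.29 + 4·0.22
 = (-1.35) + (-0.44) + 0.29 + 0.88
 = -0.62

-0.62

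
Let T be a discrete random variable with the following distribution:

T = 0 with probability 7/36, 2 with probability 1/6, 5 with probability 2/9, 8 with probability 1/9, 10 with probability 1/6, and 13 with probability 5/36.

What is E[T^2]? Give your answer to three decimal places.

53.472

E[T^2] = Σ t^2·P(T=t)
 = 0·7/36 + 4·1/6 + 25·2/9 + 64·1/9 + 100·1/6 + 169·5/36
 = 0 + 2/3 + 50/9 + 64/9 + 50/3 + 845/36
 = 1925/36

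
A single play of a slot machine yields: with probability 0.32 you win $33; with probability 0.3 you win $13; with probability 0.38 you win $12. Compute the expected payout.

E[payout] = 33·0.32 + 13·0.3 + 12·0.38
 = 10.56 + 3.9 + 4.56
 = 19.02

19.02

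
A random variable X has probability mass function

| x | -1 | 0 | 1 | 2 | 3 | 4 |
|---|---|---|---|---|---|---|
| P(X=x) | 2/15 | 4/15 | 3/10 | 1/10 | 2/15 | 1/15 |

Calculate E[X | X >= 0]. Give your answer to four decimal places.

P(X >= 0) = 4/15 + 3/10 + 1/10 + 2/15 + 1/15 = 13/15.
E[X | X >= 0] = [0·4/15 + 1·3/10 + 2·1/10 + 3·2/15 + 4·1/15] / (13/15)
 = 7/6 / (13/15)
 = 35/26

1.3462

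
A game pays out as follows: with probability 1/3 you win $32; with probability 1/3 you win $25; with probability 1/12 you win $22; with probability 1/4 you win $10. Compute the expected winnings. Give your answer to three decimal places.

23.333

E[payout] = 32·1/3 + 25·1/3 + 22·1/12 + 10·1/4
 = 32/3 + 25/3 + 11/6 + 5/2
 = 70/3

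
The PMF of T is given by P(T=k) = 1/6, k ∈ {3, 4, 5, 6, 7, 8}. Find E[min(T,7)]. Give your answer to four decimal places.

E[min(T,7)] = Σ min(t,7)·P(T=t)
 = 3·1/6 + 4·1/6 + 5·1/6 + 6·1/6 + 7·1/6 + 7·1/6
 = 1/2 + 2/3 + 5/6 + 1 + 7/6 + 7/6
 = 16/3

5.3333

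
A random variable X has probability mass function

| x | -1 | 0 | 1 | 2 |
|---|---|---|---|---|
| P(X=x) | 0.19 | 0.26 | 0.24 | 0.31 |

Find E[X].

0.67

E[X] = Σ x·P(X=x)
 = (-1)·0.19 + 0·0.26 + 1·0.24 + 2·0.31
 = (-0.19) + 0 + 0.24 + 0.62
 = 0.67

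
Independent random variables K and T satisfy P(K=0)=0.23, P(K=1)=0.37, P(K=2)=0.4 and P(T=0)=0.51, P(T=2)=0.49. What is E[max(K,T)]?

E[max(K,T)] = Σ_k Σ_t max(k,t) · P(K=k)P(T=t)
 = 0·0.1173 + 2·0.1127 + 1·0.1887 + 2·0.1813 + 2·0.204 + 2·0.196
 = 0 + 0.2254 + 0.1887 + 0.3626 + 0.408 + 0.392
 = 1.5767

1.5767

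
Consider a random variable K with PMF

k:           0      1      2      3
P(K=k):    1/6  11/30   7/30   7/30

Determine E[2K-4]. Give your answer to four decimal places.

-0.9333

E[2K-4] = Σ (2k-4)·P(K=k)
 = (-4)·1/6 + (-2)·11/30 + 0·7/30 + 2·7/30
 = (-2/3) + (-11/15) + 0 + 7/15
 = -14/15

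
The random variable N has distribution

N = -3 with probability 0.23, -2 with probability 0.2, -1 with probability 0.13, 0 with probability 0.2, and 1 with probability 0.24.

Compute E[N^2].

3.24

E[N^2] = Σ n^2·P(N=n)
 = 9·0.23 + 4·0.2 + 1·0.13 + 0·0.2 + 1·0.24
 = 2.07 + 0.8 + 0.13 + 0 + 0.24
 = 3.24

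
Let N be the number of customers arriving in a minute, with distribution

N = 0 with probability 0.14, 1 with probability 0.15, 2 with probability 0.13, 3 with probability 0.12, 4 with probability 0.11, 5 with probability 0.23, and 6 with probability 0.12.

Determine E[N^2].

13.58

E[N^2] = Σ n^2·P(N=n)
 = 0·0.14 + 1·0.15 + 4·0.13 + 9·0.12 + 16·0.11 + 25·0.23 + 36·0.12
 = 0 + 0.15 + 0.52 + 1.08 + 1.76 + 5.75 + 4.32
 = 13.58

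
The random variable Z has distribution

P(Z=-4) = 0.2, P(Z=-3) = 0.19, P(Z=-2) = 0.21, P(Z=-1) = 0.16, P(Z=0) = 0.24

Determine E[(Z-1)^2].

E[(Z-1)^2] = Σ (z-1)^2·P(Z=z)
 = 25·0.2 + 16·0.19 + 9·0.21 + 4·0.16 + 1·0.24
 = 5 + 3.04 + 1.89 + 0.64 + 0.24
 = 10.81

10.81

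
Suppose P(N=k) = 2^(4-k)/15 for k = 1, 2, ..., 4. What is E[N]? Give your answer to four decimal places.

E[N] = Σ n·P(N=n)
 = 1·8/15 + 2·4/15 + 3·2/15 + 4·1/15
 = 8/15 + 8/15 + 2/5 + 4/15
 = 26/15

1.7333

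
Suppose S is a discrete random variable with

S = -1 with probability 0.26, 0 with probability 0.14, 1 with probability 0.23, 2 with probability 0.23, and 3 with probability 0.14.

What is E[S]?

E[S] = Σ s·P(S=s)
 = (-1)·0.26 + 0·0.14 + 1·0.23 + 2·0.23 + 3·0.14
 = (-0.26) + 0 + 0.23 + 0.46 + 0.42
 = 0.85

0.85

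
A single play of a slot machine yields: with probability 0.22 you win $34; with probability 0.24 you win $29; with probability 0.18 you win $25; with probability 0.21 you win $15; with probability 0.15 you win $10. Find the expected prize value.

23.59

E[payout] = 34·0.22 + 29·0.24 + 25·0.18 + 15·0.21 + 10·0.15
 = 7.48 + 6.96 + 4.5 + 3.15 + 1.5
 = 23.59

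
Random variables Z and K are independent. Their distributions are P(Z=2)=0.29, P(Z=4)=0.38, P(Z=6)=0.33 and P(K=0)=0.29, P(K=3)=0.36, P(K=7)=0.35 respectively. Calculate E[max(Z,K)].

E[max(Z,K)] = Σ_z Σ_k max(z,k) · P(Z=z)P(K=k)
 = 2·0.0841 + 3·0.1044 + 7·0.1015 + 4·0.1102 + 4·0.1368 + 7·0.133 + 6·0.0957 + 6·0.1188 + 7·0.1155
 = 0.1682 + 0.3132 + 0.7105 + 0.4408 + 0.5472 + 0.931 + 0.5742 + 0.7128 + 0.8085
 = 5.2064

5.2064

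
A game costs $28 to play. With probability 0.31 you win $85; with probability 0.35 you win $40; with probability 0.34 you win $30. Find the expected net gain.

22.55

E[payout] = 85·0.31 + 40·0.35 + 30·0.34
 = 26.35 + 14 + 10.2
 = 50.55
Net = 50.55 - 28 = 22.55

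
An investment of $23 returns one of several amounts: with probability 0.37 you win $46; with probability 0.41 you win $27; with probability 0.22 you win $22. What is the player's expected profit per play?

E[payout] = 46·0.37 + 27·0.41 + 22·0.22
 = 17.02 + 11.07 + 4.84
 = 32.93
Net = 32.93 - 23 = 9.93

9.93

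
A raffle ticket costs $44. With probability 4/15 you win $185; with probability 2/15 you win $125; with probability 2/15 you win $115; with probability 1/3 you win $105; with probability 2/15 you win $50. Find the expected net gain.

E[payout] = 185·4/15 + 125·2/15 + 115·2/15 + 105·1/3 + 50·2/15
 = 148/3 + 50/3 + 46/3 + 35 + 20/3
 = 123
Net = 123 - 44 = 79

79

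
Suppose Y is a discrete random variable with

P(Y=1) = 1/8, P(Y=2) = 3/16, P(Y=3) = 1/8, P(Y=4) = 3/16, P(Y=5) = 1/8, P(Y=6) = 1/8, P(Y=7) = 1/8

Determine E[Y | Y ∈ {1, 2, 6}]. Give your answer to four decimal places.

2.8571

P(Y ∈ {1, 2, 6}) = 1/8 + 3/16 + 1/8 = 7/16.
E[Y | Y ∈ {1, 2, 6}] = [1·1/8 + 2·3/16 + 6·1/8] / (7/16)
 = 5/4 / (7/16)
 = 20/7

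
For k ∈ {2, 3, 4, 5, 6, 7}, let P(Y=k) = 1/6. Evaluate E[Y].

4.5

E[Y] = Σ y·P(Y=y)
 = 2·1/6 + 3·1/6 + 4·1/6 + 5·1/6 + 6·1/6 + 7·1/6
 = 1/3 + 1/2 + 2/3 + 5/6 + 1 + 7/6
 = 9/2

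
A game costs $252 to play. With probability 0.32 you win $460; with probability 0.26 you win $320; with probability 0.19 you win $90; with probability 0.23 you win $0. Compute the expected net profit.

-4.5

E[payout] = 460·0.32 + 320·0.26 + 90·0.19 + 0·0.23
 = 147.2 + 83.2 + 17.1 + 0
 = 247.5
Net = 247.5 - 252 = -4.5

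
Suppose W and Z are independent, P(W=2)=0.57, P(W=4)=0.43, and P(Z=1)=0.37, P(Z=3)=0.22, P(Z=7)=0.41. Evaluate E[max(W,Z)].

4.6828

E[max(W,Z)] = Σ_w Σ_z max(w,z) · P(W=w)P(Z=z)
 = 2·0.2109 + 3·0.1254 + 7·0.2337 + 4·0.1591 + 4·0.0946 + 7·0.1763
 = 0.4218 + 0.3762 + 1.6359 + 0.6364 + 0.3784 + 1.2341
 = 4.6828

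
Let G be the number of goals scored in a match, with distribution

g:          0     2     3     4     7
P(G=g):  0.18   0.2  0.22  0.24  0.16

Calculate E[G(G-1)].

E[G(G-1)] = Σ g(g-1)·P(G=g)
 = 0·0.18 + 2·0.2 + 6·0.22 + 12·0.24 + 42·0.16
 = 0 + 0.4 + 1.32 + 2.88 + 6.72
 = 11.32

11.32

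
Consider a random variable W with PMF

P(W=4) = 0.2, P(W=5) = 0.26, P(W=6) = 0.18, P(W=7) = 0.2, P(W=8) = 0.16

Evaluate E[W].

5.86

E[W] = Σ w·P(W=w)
 = 4·0.2 + 5·0.26 + 6·0.18 + 7·0.2 + 8·0.16
 = 0.8 + 1.3 + 1.08 + 1.4 + 1.28
 = 5.86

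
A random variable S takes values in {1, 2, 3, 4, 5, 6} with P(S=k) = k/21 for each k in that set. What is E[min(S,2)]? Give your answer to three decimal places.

E[min(S,2)] = Σ min(s,2)·P(S=s)
 = 1·1/21 + 2·2/21 + 2·1/7 + 2·4/21 + 2·5/21 + 2·2/7
 = 1/21 + 4/21 + 2/7 + 8/21 + 10/21 + 4/7
 = 41/21

1.952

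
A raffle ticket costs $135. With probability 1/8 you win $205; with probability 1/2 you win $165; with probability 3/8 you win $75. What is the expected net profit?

1.25

E[payout] = 205·1/8 + 165·1/2 + 75·3/8
 = 205/8 + 165/2 + 225/8
 = 545/4
Net = 545/4 - 135 = 5/4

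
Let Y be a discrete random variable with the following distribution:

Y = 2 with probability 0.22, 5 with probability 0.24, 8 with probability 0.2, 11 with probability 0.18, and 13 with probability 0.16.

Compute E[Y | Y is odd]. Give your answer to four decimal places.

P(Y is odd) = 0.24 + 0.18 + 0.16 = 0.58.
E[Y | Y is odd] = [5·0.24 + 11·0.18 + 13·0.16] / 0.58
 = 5.26 / 0.58
 = 263/29

9.0690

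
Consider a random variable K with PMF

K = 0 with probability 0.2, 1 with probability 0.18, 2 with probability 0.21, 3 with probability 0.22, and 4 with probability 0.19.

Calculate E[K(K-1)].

4.02

E[K(K-1)] = Σ k(k-1)·P(K=k)
 = 0·0.2 + 0·0.18 + 2·0.21 + 6·0.22 + 12·0.19
 = 0 + 0 + 0.42 + 1.32 + 2.28
 = 4.02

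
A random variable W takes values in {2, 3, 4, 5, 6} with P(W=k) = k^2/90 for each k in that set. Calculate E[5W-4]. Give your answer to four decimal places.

E[5W-4] = Σ (5w-4)·P(W=w)
 = 6·2/45 + 11·1/10 + 16·8/45 + 21·5/18 + 26·2/5
 = 4/15 + 11/10 + 128/45 + 35/6 + 52/5
 = 184/9

20.4444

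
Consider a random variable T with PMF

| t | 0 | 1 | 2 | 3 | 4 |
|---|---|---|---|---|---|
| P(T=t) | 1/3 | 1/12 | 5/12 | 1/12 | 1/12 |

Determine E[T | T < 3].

P(T < 3) = 1/3 + 1/12 + 5/12 = 5/6.
E[T | T < 3] = [0·1/3 + 1·1/12 + 2·5/12] / (5/6)
 = 11/12 / (5/6)
 = 11/10

1.1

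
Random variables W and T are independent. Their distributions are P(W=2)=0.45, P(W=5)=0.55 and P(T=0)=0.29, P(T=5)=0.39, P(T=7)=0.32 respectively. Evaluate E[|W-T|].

E[|W-T|] = Σ_w Σ_t |w-t| · P(W=w)P(T=t)
 = 2·0.1305 + 3·0.1755 + 5·0.144 + 5·0.1595 + 0·0.2145 + 2·0.176
 = 0.261 + 0.5265 + 0.72 + 0.7975 + 0 + 0.352
 = 2.657

2.657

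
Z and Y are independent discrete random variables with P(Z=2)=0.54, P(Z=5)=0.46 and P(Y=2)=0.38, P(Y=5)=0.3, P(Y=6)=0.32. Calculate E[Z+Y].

7.56

E[Z+Y] = Σ_z Σ_y (z+y) · P(Z=z)P(Y=y)
 = 4·0.2052 + 7·0.162 + 8·0.1728 + 7·0.1748 + 10·0.138 + 11·0.1472
 = 0.8208 + 1.134 + 1.3824 + 1.2236 + 1.38 + 1.6192
 = 7.56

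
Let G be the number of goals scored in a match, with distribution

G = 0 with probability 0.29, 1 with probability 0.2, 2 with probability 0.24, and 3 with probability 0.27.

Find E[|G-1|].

E[|G-1|] = Σ |g-1|·P(G=g)
 = 1·0.29 + 0·0.2 + 1·0.24 + 2·0.27
 = 0.29 + 0 + 0.24 + 0.54
 = 1.07

1.07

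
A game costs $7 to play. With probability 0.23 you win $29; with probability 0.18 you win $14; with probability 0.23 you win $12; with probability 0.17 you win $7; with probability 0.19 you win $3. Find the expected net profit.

E[payout] = 29·0.23 + 14·0.18 + 12·0.23 + 7·0.17 + 3·0.19
 = 6.67 + 2.52 + 2.76 + 1.19 + 0.57
 = 13.71
Net = 13.71 - 7 = 6.71

6.71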